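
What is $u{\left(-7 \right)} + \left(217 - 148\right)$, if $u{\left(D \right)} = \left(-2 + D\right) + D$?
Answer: $53$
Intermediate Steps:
$u{\left(D \right)} = -2 + 2 D$
$u{\left(-7 \right)} + \left(217 - 148\right) = \left(-2 + 2 \left(-7\right)\right) + \left(217 - 148\right) = \left(-2 - 14\right) + 69 = -16 + 69 = 53$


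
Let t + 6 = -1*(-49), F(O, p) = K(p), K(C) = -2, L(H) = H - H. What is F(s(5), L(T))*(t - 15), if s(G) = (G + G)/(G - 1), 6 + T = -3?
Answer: -56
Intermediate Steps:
T = -9 (T = -6 - 3 = -9)
L(H) = 0
s(G) = 2*G/(-1 + G) (s(G) = (2*G)/(-1 + G) = 2*G/(-1 + G))
F(O, p) = -2
t = 43 (t = -6 - 1*(-49) = -6 + 49 = 43)
F(s(5), L(T))*(t - 15) = -2*(43 - 15) = -2*28 = -56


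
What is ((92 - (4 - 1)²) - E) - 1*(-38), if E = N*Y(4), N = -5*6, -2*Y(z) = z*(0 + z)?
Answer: -119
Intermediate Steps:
Y(z) = -z²/2 (Y(z) = -z*(0 + z)/2 = -z*z/2 = -z²/2)
N = -30
E = 240 (E = -(-15)*4² = -(-15)*16 = -30*(-8) = 240)
((92 - (4 - 1)²) - E) - 1*(-38) = ((92 - (4 - 1)²) - 1*240) - 1*(-38) = ((92 - 1*3²) - 240) + 38 = ((92 - 1*9) - 240) + 38 = ((92 - 9) - 240) + 38 = (83 - 240) + 38 = -157 + 38 = -119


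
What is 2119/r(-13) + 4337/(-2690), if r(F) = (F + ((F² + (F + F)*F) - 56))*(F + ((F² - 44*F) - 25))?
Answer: -332430727/207072165 ≈ -1.6054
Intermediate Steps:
r(F) = (-56 + F + 3*F²)*(-25 + F² - 43*F) (r(F) = (F + ((F² + (2*F)*F) - 56))*(F + (-25 + F² - 44*F)) = (F + ((F² + 2*F²) - 56))*(-25 + F² - 43*F) = (F + (3*F² - 56))*(-25 + F² - 43*F) = (F + (-56 + 3*F²))*(-25 + F² - 43*F) = (-56 + F + 3*F²)*(-25 + F² - 43*F))
2119/r(-13) + 4337/(-2690) = 2119/(1400 - 174*(-13)² - 128*(-13)³ + 3*(-13)⁴ + 2383*(-13)) + 4337/(-2690) = 2119/(1400 - 174*169 - 128*(-2197) + 3*28561 - 30979) + 4337*(-1/2690) = 2119/(1400 - 29406 + 281216 + 85683 - 30979) - 4337/2690 = 2119/307914 - 4337/2690 = -332430727/207072165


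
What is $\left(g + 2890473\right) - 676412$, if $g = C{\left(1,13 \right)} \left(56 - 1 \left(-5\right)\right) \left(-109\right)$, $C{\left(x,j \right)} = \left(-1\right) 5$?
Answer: $2247306$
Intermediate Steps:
$C{\left(x,j \right)} = -5$
$g = 33245$ ($g = - 5 \left(56 - 1 \left(-5\right)\right) \left(-109\right) = - 5 \left(56 - -5\right) \left(-109\right) = - 5 \left(56 + 5\right) \left(-109\right) = \left(-5\right) 61 \left(-109\right) = \left(-305\right) \left(-109\right) = 33245$)
$\left(g + 2890473\right) - 676412 = \left(33245 + 2890473\right) - 676412 = 2923718 - 676412 = 2247306$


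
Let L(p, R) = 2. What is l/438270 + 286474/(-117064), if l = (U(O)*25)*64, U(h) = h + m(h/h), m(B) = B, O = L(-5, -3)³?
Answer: -2064453973/855093988 ≈ -2.4143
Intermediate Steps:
O = 8 (O = 2³ = 8)
U(h) = 1 + h (U(h) = h + h/h = h + 1 = 1 + h)
l = 14400 (l = ((1 + 8)*25)*64 = (9*25)*64 = 225*64 = 14400)
l/438270 + 286474/(-117064) = 14400/438270 + 286474/(-117064) = 14400*(1/438270) + 286474*(-1/117064) = 480/14609 - 143237/58532 = -2064453973/855093988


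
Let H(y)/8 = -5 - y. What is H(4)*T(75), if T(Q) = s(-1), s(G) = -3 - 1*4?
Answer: 504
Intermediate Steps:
H(y) = -40 - 8*y (H(y) = 8*(-5 - y) = -40 - 8*y)
s(G) = -7 (s(G) = -3 - 4 = -7)
T(Q) = -7
H(4)*T(75) = (-40 - 8*4)*(-7) = (-40 - 32)*(-7) = -72*(-7) = 504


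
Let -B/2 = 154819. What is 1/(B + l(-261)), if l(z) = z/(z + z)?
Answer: -2/619275 ≈ -3.2296e-6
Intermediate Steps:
B = -309638 (B = -2*154819 = -309638)
l(z) = 1/2 (l(z) = z/((2*z)) = (1/(2*z))*z = 1/2)
1/(B + l(-261)) = 1/(-309638 + 1/2) = 1/(-619275/2) = -2/619275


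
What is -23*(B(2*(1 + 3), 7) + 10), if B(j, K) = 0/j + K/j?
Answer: -2001/8 ≈ -250.13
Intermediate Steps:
B(j, K) = K/j (B(j, K) = 0 + K/j = K/j)
-23*(B(2*(1 + 3), 7) + 10) = -23*(7/((2*(1 + 3))) + 10) = -23*(7/((2*4)) + 10) = -23*(7/8 + 10) = -23*87/8 = -2001/8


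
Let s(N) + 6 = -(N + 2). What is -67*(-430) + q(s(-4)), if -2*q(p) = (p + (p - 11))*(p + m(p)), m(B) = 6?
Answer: 28829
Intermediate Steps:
s(N) = -8 - N (s(N) = -6 - (N + 2) = -6 - (2 + N) = -6 + (-2 - N) = -8 - N)
q(p) = -(-11 + 2*p)*(6 + p)/2 (q(p) = -(p + (p - 11))*(p + 6)/2 = -(p + (-11 + p))*(6 + p)/2 = -(-11 + 2*p)*(6 + p)/2)
-67*(-430) + q(s(-4)) = -67*(-430) + (33 - (-8 - 1*(-4))² - (-8 - 1*(-4))/2) = 28810 + (33 - (-8 + 4)² - (-8 + 4)/2) = 28810 + (33 - 1*(-4)² - ½*(-4)) = 28810 + (33 - 1*16 + 2) = 28810 + (33 - 16 + 2) = 28810 + 19 = 28829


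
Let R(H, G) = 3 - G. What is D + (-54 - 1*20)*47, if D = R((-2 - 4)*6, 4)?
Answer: -3479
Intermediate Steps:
D = -1 (D = 3 - 1*4 = 3 - 4 = -1)
D + (-54 - 1*20)*47 = -1 + (-54 - 1*20)*47 = -1 + (-54 - 20)*47 = -1 - 74*47 = -1 - 3478 = -3479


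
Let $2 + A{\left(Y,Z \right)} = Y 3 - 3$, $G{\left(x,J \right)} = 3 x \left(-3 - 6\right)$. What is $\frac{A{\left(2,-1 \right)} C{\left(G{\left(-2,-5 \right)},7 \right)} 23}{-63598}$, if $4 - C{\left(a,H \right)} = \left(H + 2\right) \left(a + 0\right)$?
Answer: $\frac{5543}{31799} \approx 0.17431$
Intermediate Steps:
$G{\left(x,J \right)} = - 27 x$ ($G{\left(x,J \right)} = 3 x \left(-3 - 6\right) = 3 x \left(-9\right) = - 27 x$)
$C{\left(a,H \right)} = 4 - a \left(2 + H\right)$ ($C{\left(a,H \right)} = 4 - \left(H + 2\right) \left(a + 0\right) = 4 - \left(2 + H\right) a = 4 - a \left(2 + H\right)$)
$A{\left(Y,Z \right)} = -5 + 3 Y$ ($A{\left(Y,Z \right)} = -2 + \left(Y 3 - 3\right) = -2 + \left(3 Y - 3\right) = -2 + \left(-3 + 3 Y\right) = -5 + 3 Y$)
$\frac{A{\left(2,-1 \right)} C{\left(G{\left(-2,-5 \right)},7 \right)} 23}{-63598} = \frac{\left(-5 + 3 \cdot 2\right) \left(4 - 2 \left(\left(-27\right) \left(-2\right)\right) - 7 \left(\left(-27\right) \left(-2\right)\right)\right) 23}{-63598} = \left(-5 + 6\right) \left(4 - 108 - 7 \cdot 54\right) 23 \left(- \frac{1}{63598}\right) = 1 \left(4 - 108 - 378\right) 23 \left(- \frac{1}{63598}\right) = 1 \left(-482\right) 23 \left(- \frac{1}{63598}\right) = \left(-482\right) 23 \left(- \frac{1}{63598}\right) = \left(-11086\right) \left(- \frac{1}{63598}\right) = \frac{5543}{31799}$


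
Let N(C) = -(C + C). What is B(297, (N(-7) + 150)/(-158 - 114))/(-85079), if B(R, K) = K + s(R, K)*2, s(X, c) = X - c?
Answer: -40433/5785372 ≈ -0.0069888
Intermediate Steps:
N(C) = -2*C
B(R, K) = -K + 2*R (B(R, K) = K + (R - K)*2 = K + (-2*K + 2*R) = -K + 2*R)
B(297, (N(-7) + 150)/(-158 - 114))/(-85079) = (-(-2*(-7) + 150)/(-158 - 114) + 2*297)/(-85079) = (-(14 + 150)/(-272) + 594)*(-1/85079) = (-164*(-1)/272 + 594)*(-1/85079) = (-1*(-41/68) + 594)*(-1/85079) = (41/68 + 594)*(-1/85079) = (40433/68)*(-1/85079) = -40433/5785372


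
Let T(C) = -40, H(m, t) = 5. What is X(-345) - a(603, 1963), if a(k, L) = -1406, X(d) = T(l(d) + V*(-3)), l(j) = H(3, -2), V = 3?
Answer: 1366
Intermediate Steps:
l(j) = 5
X(d) = -40
X(-345) - a(603, 1963) = -40 - 1*(-1406) = -40 + 1406 = 1366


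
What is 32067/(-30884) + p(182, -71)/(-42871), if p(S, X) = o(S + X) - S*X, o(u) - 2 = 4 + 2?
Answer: -253439211/189146852 ≈ -1.3399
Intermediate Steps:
o(u) = 8 (o(u) = 2 + (4 + 2) = 2 + 6 = 8)
p(S, X) = 8 - S*X
32067/(-30884) + p(182, -71)/(-42871) = 32067/(-30884) + (8 - 1*182*(-71))/(-42871) = 32067*(-1/30884) + (8 + 12922)*(-1/42871) = -4581/4412 + 12930*(-1/42871) = -4581/4412 - 12930/42871 = -253439211/189146852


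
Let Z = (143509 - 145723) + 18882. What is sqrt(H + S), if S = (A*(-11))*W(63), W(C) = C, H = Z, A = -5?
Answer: 3*sqrt(2237) ≈ 141.89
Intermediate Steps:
Z = 16668 (Z = -2214 + 18882 = 16668)
H = 16668
S = 3465 (S = -5*(-11)*63 = 55*63 = 3465)
sqrt(H + S) = sqrt(16668 + 3465) = sqrt(20133) = 3*sqrt(2237)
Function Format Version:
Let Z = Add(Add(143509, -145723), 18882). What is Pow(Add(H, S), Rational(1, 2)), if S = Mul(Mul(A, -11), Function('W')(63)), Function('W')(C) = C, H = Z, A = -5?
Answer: Mul(3, Pow(2237, Rational(1, 2))) ≈ 141.89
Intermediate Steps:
Z = 16668 (Z = Add(-2214, 18882) = 16668)
H = 16668
S = 3465 (S = Mul(Mul(-5, -11), 63) = Mul(55, 63) = 3465)
Pow(Add(H, S), Rational(1, 2)) = Pow(Add(16668, 3465), Rational(1, 2)) = Pow(20133, Rational(1, 2)) = Mul(3, Pow(2237, Rational(1, 2)))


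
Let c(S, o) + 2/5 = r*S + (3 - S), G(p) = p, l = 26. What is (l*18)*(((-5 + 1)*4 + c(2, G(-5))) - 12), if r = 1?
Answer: -59436/5 ≈ -11887.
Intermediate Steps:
c(S, o) = 13/5 (c(S, o) = -⅖ + (1*S + (3 - S)) = -⅖ + (S + (3 - S)) = -⅖ + 3 = 13/5)
(l*18)*(((-5 + 1)*4 + c(2, G(-5))) - 12) = (26*18)*(((-5 + 1)*4 + 13/5) - 12) = 468*((-4*4 + 13/5) - 12) = 468*((-16 + 13/5) - 12) = 468*(-67/5 - 12) = 468*(-127/5) = -59436/5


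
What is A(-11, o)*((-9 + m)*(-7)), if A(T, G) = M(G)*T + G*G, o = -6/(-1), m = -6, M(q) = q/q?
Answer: 2625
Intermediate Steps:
M(q) = 1
o = 6 (o = -6*(-1) = 6)
A(T, G) = T + G² (A(T, G) = 1*T + G*G = T + G²)
A(-11, o)*((-9 + m)*(-7)) = (-11 + 6²)*((-9 - 6)*(-7)) = (-11 + 36)*(-15*(-7)) = 25*105 = 2625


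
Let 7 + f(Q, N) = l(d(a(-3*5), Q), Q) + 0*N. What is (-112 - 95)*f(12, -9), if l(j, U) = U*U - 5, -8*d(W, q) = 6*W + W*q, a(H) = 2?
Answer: -27324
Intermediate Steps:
d(W, q) = -3*W/4 - W*q/8 (d(W, q) = -(6*W + W*q)/8 = -3*W/4 - W*q/8)
l(j, U) = -5 + U**2 (l(j, U) = U**2 - 5 = -5 + U**2)
f(Q, N) = -12 + Q**2 (f(Q, N) = -7 + ((-5 + Q**2) + 0*N) = -7 + ((-5 + Q**2) + 0) = -7 + (-5 + Q**2) = -12 + Q**2)
(-112 - 95)*f(12, -9) = (-112 - 95)*(-12 + 12**2) = -207*(-12 + 144) = -207*132 = -27324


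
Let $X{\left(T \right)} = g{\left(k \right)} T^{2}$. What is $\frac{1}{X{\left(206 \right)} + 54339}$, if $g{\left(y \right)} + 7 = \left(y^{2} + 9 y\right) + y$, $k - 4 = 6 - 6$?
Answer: $\frac{1}{2133703} \approx 4.6867 \cdot 10^{-7}$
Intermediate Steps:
$k = 4$ ($k = 4 + \left(6 - 6\right) = 4 + 0 = 4$)
$g{\left(y \right)} = -7 + y^{2} + 10 y$ ($g{\left(y \right)} = -7 + \left(\left(y^{2} + 9 y\right) + y\right) = -7 + \left(y^{2} + 10 y\right) = -7 + y^{2} + 10 y$)
$X{\left(T \right)} = 49 T^{2}$ ($X{\left(T \right)} = \left(-7 + 4^{2} + 10 \cdot 4\right) T^{2} = \left(-7 + 16 + 40\right) T^{2} = 49 T^{2}$)
$\frac{1}{X{\left(206 \right)} + 54339} = \frac{1}{49 \cdot 206^{2} + 54339} = \frac{1}{49 \cdot 42436 + 54339} = \frac{1}{2079364 + 54339} = \frac{1}{2133703}$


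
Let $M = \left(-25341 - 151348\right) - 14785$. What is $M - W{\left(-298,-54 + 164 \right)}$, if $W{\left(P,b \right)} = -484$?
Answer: $-190990$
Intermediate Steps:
$M = -191474$ ($M = -176689 - 14785 = -191474$)
$M - W{\left(-298,-54 + 164 \right)} = -191474 - -484 = -191474 + 484 = -190990$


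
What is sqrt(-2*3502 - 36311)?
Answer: I*sqrt(43315) ≈ 208.12*I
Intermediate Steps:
sqrt(-2*3502 - 36311) = sqrt(-7004 - 36311) = sqrt(-43315) = I*sqrt(43315)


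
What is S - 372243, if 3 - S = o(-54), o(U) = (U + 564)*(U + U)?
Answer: -317160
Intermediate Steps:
o(U) = 2*U*(564 + U) (o(U) = (564 + U)*(2*U) = 2*U*(564 + U))
S = 55083 (S = 3 - 2*(-54)*(564 - 54) = 3 - 2*(-54)*510 = 3 - 1*(-55080) = 3 + 55080 = 55083)
S - 372243 = 55083 - 372243 = -317160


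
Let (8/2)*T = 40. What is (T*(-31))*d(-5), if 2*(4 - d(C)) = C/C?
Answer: -1085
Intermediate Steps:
T = 10 (T = (¼)*40 = 10)
d(C) = 7/2 (d(C) = 4 - C/(2*C) = 4 - ½*1 = 4 - ½ = 7/2)
(T*(-31))*d(-5) = (10*(-31))*(7/2) = -310*7/2 = -1085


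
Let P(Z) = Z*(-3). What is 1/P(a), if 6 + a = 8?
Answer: -1/6 ≈ -0.16667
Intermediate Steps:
a = 2 (a = -6 + 8 = 2)
P(Z) = -3*Z
1/P(a) = 1/(-3*2) = 1/(-6) = -1/6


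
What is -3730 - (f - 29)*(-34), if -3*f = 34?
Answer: -15304/3 ≈ -5101.3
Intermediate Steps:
f = -34/3 (f = -1/3*34 = -34/3 ≈ -11.333)
-3730 - (f - 29)*(-34) = -3730 - (-34/3 - 29)*(-34) = -3730 - (-121)*(-34)/3 = -3730 - 1*4114/3 = -3730 - 4114/3 = -15304/3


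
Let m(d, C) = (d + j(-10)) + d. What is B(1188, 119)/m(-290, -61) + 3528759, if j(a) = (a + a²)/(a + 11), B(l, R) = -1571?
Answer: 1729093481/490 ≈ 3.5288e+6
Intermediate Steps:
j(a) = (a + a²)/(11 + a)
m(d, C) = 90 + 2*d (m(d, C) = (d - 10*(1 - 10)/(11 - 10)) + d = (d - 10*(-9)/1) + d = (d - 10*1*(-9)) + d = (d + 90) + d = (90 + d) + d = 90 + 2*d)
B(1188, 119)/m(-290, -61) + 3528759 = -1571/(90 + 2*(-290)) + 3528759 = -1571/(90 - 580) + 3528759 = -1571/(-490) + 3528759 = -1571*(-1/490) + 3528759 = 1571/490 + 3528759 = 1729093481/490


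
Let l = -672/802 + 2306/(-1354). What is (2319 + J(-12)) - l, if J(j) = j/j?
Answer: 630516465/271477 ≈ 2322.5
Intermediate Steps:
J(j) = 1
l = -689825/271477 (l = -672*1/802 + 2306*(-1/1354) = -336/401 - 1153/677 = -689825/271477 ≈ -2.5410)
(2319 + J(-12)) - l = (2319 + 1) - 1*(-689825/271477) = 2320 + 689825/271477 = 630516465/271477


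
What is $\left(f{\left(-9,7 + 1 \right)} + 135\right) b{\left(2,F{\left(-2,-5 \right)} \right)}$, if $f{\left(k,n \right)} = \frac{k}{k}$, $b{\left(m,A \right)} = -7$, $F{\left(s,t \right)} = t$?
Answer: $-952$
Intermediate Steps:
$f{\left(k,n \right)} = 1$
$\left(f{\left(-9,7 + 1 \right)} + 135\right) b{\left(2,F{\left(-2,-5 \right)} \right)} = \left(1 + 135\right) \left(-7\right) = 136 \left(-7\right) = -952$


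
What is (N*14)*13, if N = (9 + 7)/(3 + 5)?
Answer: 364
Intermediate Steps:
N = 2 (N = 16/8 = 16*(1/8) = 2)
(N*14)*13 = (2*14)*13 = 28*13 = 364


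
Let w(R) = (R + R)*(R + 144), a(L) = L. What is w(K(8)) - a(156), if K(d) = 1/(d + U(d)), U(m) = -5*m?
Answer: -84479/512 ≈ -165.00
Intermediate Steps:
K(d) = -1/(4*d) (K(d) = 1/(d - 5*d) = 1/(-4*d) = -1/(4*d))
w(R) = 2*R*(144 + R) (w(R) = (2*R)*(144 + R) = 2*R*(144 + R))
w(K(8)) - a(156) = 2*(-¼/8)*(144 - ¼/8) - 1*156 = 2*(-¼*⅛)*(144 - ¼*⅛) - 156 = 2*(-1/32)*(144 - 1/32) - 156 = 2*(-1/32)*(4607/32) - 156 = -4607/512 - 156 = -84479/512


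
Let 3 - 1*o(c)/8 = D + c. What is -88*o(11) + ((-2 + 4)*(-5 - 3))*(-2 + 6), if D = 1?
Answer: 6272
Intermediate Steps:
o(c) = 16 - 8*c (o(c) = 24 - 8*(1 + c) = 24 + (-8 - 8*c) = 16 - 8*c)
-88*o(11) + ((-2 + 4)*(-5 - 3))*(-2 + 6) = -88*(16 - 8*11) + ((-2 + 4)*(-5 - 3))*(-2 + 6) = -88*(16 - 88) + (2*(-8))*4 = -88*(-72) - 16*4 = 6336 - 64 = 6272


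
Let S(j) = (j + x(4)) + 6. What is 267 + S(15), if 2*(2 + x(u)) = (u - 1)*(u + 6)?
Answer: 301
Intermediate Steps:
x(u) = -2 + (-1 + u)*(6 + u)/2 (x(u) = -2 + ((u - 1)*(u + 6))/2 = -2 + ((-1 + u)*(6 + u))/2 = -2 + (-1 + u)*(6 + u)/2)
S(j) = 19 + j (S(j) = (j + (-5 + (½)*4² + (5/2)*4)) + 6 = (j + (-5 + (½)*16 + 10)) + 6 = (j + (-5 + 8 + 10)) + 6 = (j + 13) + 6 = (13 + j) + 6 = 19 + j)
267 + S(15) = 267 + (19 + 15) = 267 + 34 = 301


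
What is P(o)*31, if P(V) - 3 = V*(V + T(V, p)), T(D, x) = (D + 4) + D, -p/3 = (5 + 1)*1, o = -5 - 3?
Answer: 5053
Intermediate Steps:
o = -8
p = -18 (p = -3*(5 + 1) = -18 ≈ -18.000)
T(D, x) = 4 + 2*D (T(D, x) = (4 + D) + D = 4 + 2*D)
P(V) = 3 + V*(4 + 3*V) (P(V) = 3 + V*(V + (4 + 2*V)) = 3 + V*(4 + 3*V))
P(o)*31 = (3 + 3*(-8)² + 4*(-8))*31 = (3 + 3*64 - 32)*31 = (3 + 192 - 32)*31 = 163*31 = 5053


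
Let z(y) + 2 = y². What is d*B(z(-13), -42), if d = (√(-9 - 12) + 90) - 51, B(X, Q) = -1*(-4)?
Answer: 156 + 4*I*√21 ≈ 156.0 + 18.33*I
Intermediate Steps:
z(y) = -2 + y²
B(X, Q) = 4
d = 39 + I*√21 (d = (√(-21) + 90) - 51 = (I*√21 + 90) - 51 = (90 + I*√21) - 51 = 39 + I*√21 ≈ 39.0 + 4.5826*I)
d*B(z(-13), -42) = (39 + I*√21)*4 = 156 + 4*I*√21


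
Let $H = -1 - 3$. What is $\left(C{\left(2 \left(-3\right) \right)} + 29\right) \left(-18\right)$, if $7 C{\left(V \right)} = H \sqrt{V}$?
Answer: $-522 + \frac{72 i \sqrt{6}}{7} \approx -522.0 + 25.195 i$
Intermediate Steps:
$H = -4$ ($H = -1 - 3 = -4$)
$C{\left(V \right)} = - \frac{4 \sqrt{V}}{7}$ ($C{\left(V \right)} = \frac{\left(-4\right) \sqrt{V}}{7} = - \frac{4 \sqrt{V}}{7}$)
$\left(C{\left(2 \left(-3\right) \right)} + 29\right) \left(-18\right) = \left(- \frac{4 \sqrt{2 \left(-3\right)}}{7} + 29\right) \left(-18\right) = \left(- \frac{4 \sqrt{-6}}{7} + 29\right) \left(-18\right) = \left(- \frac{4 i \sqrt{6}}{7} + 29\right) \left(-18\right) = \left(29 - \frac{4 i \sqrt{6}}{7}\right) \left(-18\right) = -522 + \frac{72 i \sqrt{6}}{7}$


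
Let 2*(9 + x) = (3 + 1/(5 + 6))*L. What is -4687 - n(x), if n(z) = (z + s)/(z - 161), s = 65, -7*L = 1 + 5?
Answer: -30913347/6596 ≈ -4686.7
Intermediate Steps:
L = -6/7 (L = -(1 + 5)/7 = -⅐*6 = -6/7 ≈ -0.85714)
x = -795/77 (x = -9 + ((3 + 1/(5 + 6))*(-6/7))/2 = -9 + ((3 + 1/11)*(-6/7))/2 = -9 + ((34/11)*(-6/7))/2 = -9 + (½)*(-204/77) = -9 - 102/77 = -795/77 ≈ -10.325)
n(z) = (65 + z)/(-161 + z) (n(z) = (z + 65)/(z - 161) = (65 + z)/(-161 + z))
-4687 - n(x) = -4687 - (65 - 795/77)/(-161 - 795/77) = -4687 - 4210/((-13192/77)*77) = -4687 - (-77)*4210/(13192*77) = -4687 - 1*(-2105/6596) = -4687 + 2105/6596 = -30913347/6596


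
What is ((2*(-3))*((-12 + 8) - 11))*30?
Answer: 2700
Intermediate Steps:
((2*(-3))*((-12 + 8) - 11))*30 = -6*(-4 - 11)*30 = -6*(-15)*30 = 90*30 = 2700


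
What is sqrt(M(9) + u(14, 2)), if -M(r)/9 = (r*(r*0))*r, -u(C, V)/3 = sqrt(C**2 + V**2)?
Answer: I*2**(3/4)*sqrt(15) ≈ 6.5136*I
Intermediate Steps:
u(C, V) = -3*sqrt(C**2 + V**2)
M(r) = 0 (M(r) = -9*r*(r*0)*r = -9*r*0*r = -0*r = -9*0 = 0)
sqrt(M(9) + u(14, 2)) = sqrt(0 - 3*sqrt(14**2 + 2**2)) = sqrt(0 - 3*sqrt(196 + 4)) = sqrt(0 - 30*sqrt(2)) = sqrt(-30*sqrt(2)) = I*2**(3/4)*sqrt(15)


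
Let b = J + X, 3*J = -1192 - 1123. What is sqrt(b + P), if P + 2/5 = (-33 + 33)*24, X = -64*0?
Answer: I*sqrt(173715)/15 ≈ 27.786*I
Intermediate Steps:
X = 0
J = -2315/3 (J = (-1192 - 1123)/3 = (1/3)*(-2315) = -2315/3 ≈ -771.67)
b = -2315/3 (b = -2315/3 + 0 = -2315/3 ≈ -771.67)
P = -2/5 (P = -2/5 + (-33 + 33)*24 = -2/5 + 0*24 = -2/5 + 0 = -2/5 ≈ -0.40000)
sqrt(b + P) = sqrt(-2315/3 - 2/5) = sqrt(-11581/15) = I*sqrt(173715)/15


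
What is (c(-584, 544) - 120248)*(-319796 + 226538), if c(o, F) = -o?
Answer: 11159625312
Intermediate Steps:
(c(-584, 544) - 120248)*(-319796 + 226538) = (-1*(-584) - 120248)*(-319796 + 226538) = (584 - 120248)*(-93258) = -119664*(-93258) = 11159625312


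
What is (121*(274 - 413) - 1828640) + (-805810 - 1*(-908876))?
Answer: -1742393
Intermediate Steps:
(121*(274 - 413) - 1828640) + (-805810 - 1*(-908876)) = (121*(-139) - 1828640) + (-805810 + 908876) = (-16819 - 1828640) + 103066 = -1845459 + 103066 = -1742393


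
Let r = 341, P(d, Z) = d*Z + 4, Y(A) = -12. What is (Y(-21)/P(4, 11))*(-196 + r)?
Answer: -145/4 ≈ -36.250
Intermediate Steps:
P(d, Z) = 4 + Z*d (P(d, Z) = Z*d + 4 = 4 + Z*d)
(Y(-21)/P(4, 11))*(-196 + r) = (-12/(4 + 11*4))*(-196 + 341) = -12/(4 + 44)*145 = -12/48*145 = -12*1/48*145 = -¼*145 = -145/4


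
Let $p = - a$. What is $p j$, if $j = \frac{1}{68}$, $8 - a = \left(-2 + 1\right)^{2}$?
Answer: $- \frac{7}{68} \approx -0.10294$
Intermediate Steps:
$a = 7$ ($a = 8 - \left(-2 + 1\right)^{2} = 8 - \left(-1\right)^{2} = 8 - 1 = 7$)
$j = \frac{1}{68} \approx 0.014706$
$p = -7$ ($p = \left(-1\right) 7 = -7$)
$p j = \left(-7\right) \frac{1}{68} = - \frac{7}{68}$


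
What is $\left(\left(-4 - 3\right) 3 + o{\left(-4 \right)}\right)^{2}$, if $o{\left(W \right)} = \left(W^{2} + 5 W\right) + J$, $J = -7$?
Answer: $1024$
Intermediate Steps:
$o{\left(W \right)} = -7 + W^{2} + 5 W$ ($o{\left(W \right)} = \left(W^{2} + 5 W\right) - 7 = -7 + W^{2} + 5 W$)
$\left(\left(-4 - 3\right) 3 + o{\left(-4 \right)}\right)^{2} = \left(\left(-4 - 3\right) 3 + \left(-7 + \left(-4\right)^{2} + 5 \left(-4\right)\right)\right)^{2} = \left(\left(-7\right) 3 - 11\right)^{2} = \left(-21 - 11\right)^{2} = \left(-32\right)^{2} = 1024$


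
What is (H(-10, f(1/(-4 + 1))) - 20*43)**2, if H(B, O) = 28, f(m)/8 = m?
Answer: 692224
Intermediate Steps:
f(m) = 8*m
(H(-10, f(1/(-4 + 1))) - 20*43)**2 = (28 - 20*43)**2 = (28 - 860)**2 = (-832)**2 = 692224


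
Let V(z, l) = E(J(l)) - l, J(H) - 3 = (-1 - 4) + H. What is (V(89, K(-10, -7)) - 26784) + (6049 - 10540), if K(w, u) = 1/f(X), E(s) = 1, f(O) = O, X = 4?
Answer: -125097/4 ≈ -31274.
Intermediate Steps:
J(H) = -2 + H (J(H) = 3 + ((-1 - 4) + H) = 3 + (-5 + H) = -2 + H)
K(w, u) = 1/4
V(z, l) = 1 - l
(V(89, K(-10, -7)) - 26784) + (6049 - 10540) = ((1 - 1*1/4) - 26784) + (6049 - 10540) = ((1 - 1/4) - 26784) - 4491 = (3/4 - 26784) - 4491 = -107133/4 - 4491 = -125097/4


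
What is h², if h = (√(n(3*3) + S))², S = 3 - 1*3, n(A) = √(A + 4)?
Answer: 13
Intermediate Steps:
n(A) = √(4 + A)
S = 0 (S = 3 - 3 = 0)
h = √13 (h = (√(√(4 + 3*3) + 0))² = (√(√(4 + 9) + 0))² = (√(√13 + 0))² = (√(√13))² = (13^(¼))² = √13 ≈ 3.6056)
h² = (√13)² = 13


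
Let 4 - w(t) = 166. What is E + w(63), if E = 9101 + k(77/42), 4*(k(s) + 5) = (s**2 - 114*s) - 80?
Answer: 1276213/144 ≈ 8862.6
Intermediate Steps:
w(t) = -162 (w(t) = 4 - 1*166 = 4 - 166 = -162)
k(s) = -25 - 57*s/2 + s**2/4 (k(s) = -5 + ((s**2 - 114*s) - 80)/4 = -5 + (-80 + s**2 - 114*s)/4 = -5 + (-20 - 57*s/2 + s**2/4) = -25 - 57*s/2 + s**2/4)
E = 1299541/144 (E = 9101 + (-25 - 4389/(2*42) + (77/42)**2/4) = 9101 + (-25 - 4389/(2*42) + (77*(1/42))**2/4) = 9101 + (-25 - 57/2*11/6 + (11/6)**2/4) = 9101 + (-25 - 209/4 + (1/4)*(121/36)) = 9101 + (-25 - 209/4 + 121/144) = 9101 - 11003/144 = 1299541/144 ≈ 9024.6)
E + w(63) = 1299541/144 - 162 = 1276213/144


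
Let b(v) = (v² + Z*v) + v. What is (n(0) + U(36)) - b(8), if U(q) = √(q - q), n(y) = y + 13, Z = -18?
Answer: 85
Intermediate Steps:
n(y) = 13 + y
U(q) = 0 (U(q) = √0 = 0)
b(v) = v² - 17*v (b(v) = (v² - 18*v) + v = v² - 17*v)
(n(0) + U(36)) - b(8) = ((13 + 0) + 0) - 8*(-17 + 8) = (13 + 0) - 8*(-9) = 13 - 1*(-72) = 13 + 72 = 85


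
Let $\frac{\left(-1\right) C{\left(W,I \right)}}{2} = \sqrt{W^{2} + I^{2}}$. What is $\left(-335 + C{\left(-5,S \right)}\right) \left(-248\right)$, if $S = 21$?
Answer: $83080 + 496 \sqrt{466} \approx 93787.0$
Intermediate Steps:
$C{\left(W,I \right)} = - 2 \sqrt{I^{2} + W^{2}}$ ($C{\left(W,I \right)} = - 2 \sqrt{W^{2} + I^{2}} = - 2 \sqrt{I^{2} + W^{2}}$)
$\left(-335 + C{\left(-5,S \right)}\right) \left(-248\right) = \left(-335 - 2 \sqrt{21^{2} + \left(-5\right)^{2}}\right) \left(-248\right) = \left(-335 - 2 \sqrt{441 + 25}\right) \left(-248\right) = \left(-335 - 2 \sqrt{466}\right) \left(-248\right) = 83080 + 496 \sqrt{466}$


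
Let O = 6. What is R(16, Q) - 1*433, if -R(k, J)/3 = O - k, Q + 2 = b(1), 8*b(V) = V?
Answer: -403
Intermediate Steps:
b(V) = V/8
Q = -15/8 (Q = -2 + (⅛)*1 = -2 + ⅛ = -15/8 ≈ -1.8750)
R(k, J) = -18 + 3*k (R(k, J) = -3*(6 - k) = -18 + 3*k)
R(16, Q) - 1*433 = (-18 + 3*16) - 1*433 = (-18 + 48) - 433 = 30 - 433 = -403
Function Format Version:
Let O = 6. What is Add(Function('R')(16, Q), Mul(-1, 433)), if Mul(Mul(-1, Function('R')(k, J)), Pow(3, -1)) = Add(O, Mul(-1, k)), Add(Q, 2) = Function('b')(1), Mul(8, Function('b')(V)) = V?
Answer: -403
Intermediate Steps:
Function('b')(V) = Mul(Rational(1, 8), V)
Q = Rational(-15, 8) (Q = Add(-2, Mul(Rational(1, 8), 1)) = Add(-2, Rational(1, 8)) = Rational(-15, 8) ≈ -1.8750)
Function('R')(k, J) = Add(-18, Mul(3, k)) (Function('R')(k, J) = Mul(-3, Add(6, Mul(-1, k))) = Add(-18, Mul(3, k)))
Add(Function('R')(16, Q), Mul(-1, 433)) = Add(Add(-18, Mul(3, 16)), Mul(-1, 433)) = Add(Add(-18, 48), -433) = Add(30, -433) = -403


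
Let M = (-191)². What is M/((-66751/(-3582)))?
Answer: 130674942/66751 ≈ 1957.6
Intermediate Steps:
M = 36481
M/((-66751/(-3582))) = 36481/((-66751/(-3582))) = 36481/((-66751*(-1/3582))) = 36481/(66751/3582) = 36481*(3582/66751) = 130674942/66751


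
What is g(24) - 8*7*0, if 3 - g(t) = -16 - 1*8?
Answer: 27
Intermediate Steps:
g(t) = 27 (g(t) = 3 - (-16 - 1*8) = 3 - (-16 - 8) = 3 - 1*(-24) = 3 + 24 = 27)
g(24) - 8*7*0 = 27 - 8*7*0 = 27 - 56*0 = 27 - 1*0 = 27 + 0 = 27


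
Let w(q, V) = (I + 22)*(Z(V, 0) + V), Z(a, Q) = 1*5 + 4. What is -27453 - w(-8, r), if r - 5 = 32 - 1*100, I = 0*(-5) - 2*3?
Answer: -26589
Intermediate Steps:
I = -6 (I = 0 - 6 = -6)
Z(a, Q) = 9 (Z(a, Q) = 5 + 4 = 9)
r = -63 (r = 5 + (32 - 1*100) = 5 + (32 - 100) = 5 - 68 = -63)
w(q, V) = 144 + 16*V (w(q, V) = (-6 + 22)*(9 + V) = 16*(9 + V) = 144 + 16*V)
-27453 - w(-8, r) = -27453 - (144 + 16*(-63)) = -27453 - (144 - 1008) = -27453 - 1*(-864) = -27453 + 864 = -26589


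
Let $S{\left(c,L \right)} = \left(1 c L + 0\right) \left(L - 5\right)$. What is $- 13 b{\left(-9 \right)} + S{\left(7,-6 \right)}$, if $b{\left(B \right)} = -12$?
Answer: $618$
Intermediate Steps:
$S{\left(c,L \right)} = L c \left(-5 + L\right)$ ($S{\left(c,L \right)} = \left(c L + 0\right) \left(-5 + L\right) = \left(L c + 0\right) \left(-5 + L\right) = L c \left(-5 + L\right)$)
$- 13 b{\left(-9 \right)} + S{\left(7,-6 \right)} = \left(-13\right) \left(-12\right) - 42 \left(-5 - 6\right) = 156 - 42 \left(-11\right) = 156 + 462 = 618$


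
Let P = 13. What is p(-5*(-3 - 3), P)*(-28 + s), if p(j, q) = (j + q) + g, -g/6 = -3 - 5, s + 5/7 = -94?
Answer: -11167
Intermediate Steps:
s = -663/7 (s = -5/7 - 94 = -663/7 ≈ -94.714)
g = 48 (g = -6*(-3 - 5) = -6*(-8) = 48)
p(j, q) = 48 + j + q (p(j, q) = (j + q) + 48 = 48 + j + q)
p(-5*(-3 - 3), P)*(-28 + s) = (48 - 5*(-3 - 3) + 13)*(-28 - 663/7) = (48 - 5*(-6) + 13)*(-859/7) = (48 + 30 + 13)*(-859/7) = 91*(-859/7) = -11167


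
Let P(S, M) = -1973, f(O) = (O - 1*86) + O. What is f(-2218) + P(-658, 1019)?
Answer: -6495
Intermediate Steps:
f(O) = -86 + 2*O (f(O) = (O - 86) + O = (-86 + O) + O = -86 + 2*O)
f(-2218) + P(-658, 1019) = (-86 + 2*(-2218)) - 1973 = (-86 - 4436) - 1973 = -4522 - 1973 = -6495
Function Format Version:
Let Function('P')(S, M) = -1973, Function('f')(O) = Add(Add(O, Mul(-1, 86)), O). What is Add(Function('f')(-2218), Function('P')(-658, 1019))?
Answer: -6495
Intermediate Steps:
Function('f')(O) = Add(-86, Mul(2, O)) (Function('f')(O) = Add(Add(O, -86), O) = Add(Add(-86, O), O) = Add(-86, Mul(2, O)))
Add(Function('f')(-2218), Function('P')(-658, 1019)) = Add(Add(-86, Mul(2, -2218)), -1973) = Add(Add(-86, -4436), -1973) = Add(-4522, -1973) = -6495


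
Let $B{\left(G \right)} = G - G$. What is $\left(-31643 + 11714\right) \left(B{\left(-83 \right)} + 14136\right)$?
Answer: $-281716344$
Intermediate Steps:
$B{\left(G \right)} = 0$
$\left(-31643 + 11714\right) \left(B{\left(-83 \right)} + 14136\right) = \left(-31643 + 11714\right) \left(0 + 14136\right) = \left(-19929\right) 14136 = -281716344$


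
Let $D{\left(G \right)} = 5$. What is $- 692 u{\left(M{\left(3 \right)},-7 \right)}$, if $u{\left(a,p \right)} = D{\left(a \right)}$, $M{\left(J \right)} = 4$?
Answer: $-3460$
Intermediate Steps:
$u{\left(a,p \right)} = 5$
$- 692 u{\left(M{\left(3 \right)},-7 \right)} = \left(-692\right) 5 = -3460$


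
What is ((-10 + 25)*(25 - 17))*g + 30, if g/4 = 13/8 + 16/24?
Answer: 1130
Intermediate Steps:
g = 55/6 (g = 4*(13/8 + 16/24) = 4*(13*(⅛) + 16*(1/24)) = 4*(13/8 + ⅔) = 4*(55/24) = 55/6 ≈ 9.1667)
((-10 + 25)*(25 - 17))*g + 30 = ((-10 + 25)*(25 - 17))*(55/6) + 30 = (15*8)*(55/6) + 30 = 120*(55/6) + 30 = 1100 + 30 = 1130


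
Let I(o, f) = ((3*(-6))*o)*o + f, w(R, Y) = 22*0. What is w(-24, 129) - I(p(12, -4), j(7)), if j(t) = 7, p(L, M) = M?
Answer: 281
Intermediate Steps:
w(R, Y) = 0
I(o, f) = f - 18*o² (I(o, f) = (-18*o)*o + f = -18*o² + f = f - 18*o²)
w(-24, 129) - I(p(12, -4), j(7)) = 0 - (7 - 18*(-4)²) = 0 - (7 - 18*16) = 0 - (7 - 288) = 0 - 1*(-281) = 0 + 281 = 281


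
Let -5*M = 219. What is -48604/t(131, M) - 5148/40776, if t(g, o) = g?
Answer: -165212591/445138 ≈ -371.15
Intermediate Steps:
M = -219/5 (M = -⅕*219 = -219/5 ≈ -43.800)
-48604/t(131, M) - 5148/40776 = -48604/131 - 5148/40776 = -48604*1/131 - 5148*1/40776 = -48604/131 - 429/3398 = -165212591/445138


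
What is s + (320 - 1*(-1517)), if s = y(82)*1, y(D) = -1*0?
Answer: 1837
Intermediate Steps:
y(D) = 0
s = 0 (s = 0*1 = 0)
s + (320 - 1*(-1517)) = 0 + (320 - 1*(-1517)) = 0 + (320 + 1517) = 0 + 1837 = 1837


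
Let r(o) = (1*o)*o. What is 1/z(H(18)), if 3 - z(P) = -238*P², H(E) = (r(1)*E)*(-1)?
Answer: 1/77115 ≈ 1.2968e-5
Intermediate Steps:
r(o) = o² (r(o) = o*o = o²)
H(E) = -E (H(E) = (1²*E)*(-1) = (1*E)*(-1) = E*(-1) = -E)
z(P) = 3 + 238*P² (z(P) = 3 - (-238)*P² = 3 + 238*P²)
1/z(H(18)) = 1/(3 + 238*(-1*18)²) = 1/(3 + 238*(-18)²) = 1/(3 + 238*324) = 1/(3 + 77112) = 1/77115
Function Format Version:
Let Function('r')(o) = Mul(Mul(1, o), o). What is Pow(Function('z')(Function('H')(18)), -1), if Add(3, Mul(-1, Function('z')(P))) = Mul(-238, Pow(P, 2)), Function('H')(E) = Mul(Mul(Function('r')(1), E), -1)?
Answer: Rational(1, 77115) ≈ 1.2968e-5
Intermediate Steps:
Function('r')(o) = Pow(o, 2) (Function('r')(o) = Mul(o, o) = Pow(o, 2))
Function('H')(E) = Mul(-1, E) (Function('H')(E) = Mul(Mul(Pow(1, 2), E), -1) = Mul(Mul(1, E), -1) = Mul(E, -1) = Mul(-1, E))
Function('z')(P) = Add(3, Mul(238, Pow(P, 2))) (Function('z')(P) = Add(3, Mul(-1, Mul(-238, Pow(P, 2)))) = Add(3, Mul(238, Pow(P, 2))))
Pow(Function('z')(Function('H')(18)), -1) = Pow(Add(3, Mul(238, Pow(Mul(-1, 18), 2))), -1) = Pow(Add(3, Mul(238, Pow(-18, 2))), -1) = Pow(Add(3, Mul(238, 324)), -1) = Pow(Add(3, 77112), -1) = Pow(77115, -1) = Rational(1, 77115)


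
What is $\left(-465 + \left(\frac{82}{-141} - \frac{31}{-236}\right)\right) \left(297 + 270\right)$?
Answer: $- \frac{2927292669}{11092} \approx -2.6391 \cdot 10^{5}$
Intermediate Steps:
$\left(-465 + \left(\frac{82}{-141} - \frac{31}{-236}\right)\right) \left(297 + 270\right) = \left(-465 + \left(82 \left(- \frac{1}{141}\right) - - \frac{31}{236}\right)\right) 567 = \left(-465 + \left(- \frac{82}{141} + \frac{31}{236}\right)\right) 567 = \left(-465 - \frac{14981}{33276}\right) 567 = \left(- \frac{15488321}{33276}\right) 567 = - \frac{2927292669}{11092}$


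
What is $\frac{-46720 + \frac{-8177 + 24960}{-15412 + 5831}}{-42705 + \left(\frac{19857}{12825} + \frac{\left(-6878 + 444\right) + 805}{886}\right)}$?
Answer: $\frac{130423678752150}{119224337286967} \approx 1.0939$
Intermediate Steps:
$\frac{-46720 + \frac{-8177 + 24960}{-15412 + 5831}}{-42705 + \left(\frac{19857}{12825} + \frac{\left(-6878 + 444\right) + 805}{886}\right)} = \frac{-46720 + \frac{16783}{-9581}}{-42705 + \left(19857 \cdot \frac{1}{12825} + \left(-6434 + 805\right) \frac{1}{886}\right)} = \frac{-46720 + 16783 \left(- \frac{1}{9581}\right)}{-42705 + \left(\frac{6619}{4275} - \frac{5629}{886}\right)} = \frac{-46720 - \frac{1291}{737}}{-42705 + \left(\frac{6619}{4275} - \frac{5629}{886}\right)} = - \frac{34433931}{737 \left(-42705 - \frac{18199541}{3787650}\right)} = - \frac{34433931}{737 \left(- \frac{161769792791}{3787650}\right)} = \left(- \frac{34433931}{737}\right) \left(- \frac{3787650}{161769792791}\right) = \frac{130423678752150}{119224337286967}$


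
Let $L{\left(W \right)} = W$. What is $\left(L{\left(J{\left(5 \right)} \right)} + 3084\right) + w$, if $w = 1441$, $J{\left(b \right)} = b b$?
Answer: $4550$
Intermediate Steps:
$J{\left(b \right)} = b^{2}$
$\left(L{\left(J{\left(5 \right)} \right)} + 3084\right) + w = \left(5^{2} + 3084\right) + 1441 = \left(25 + 3084\right) + 1441 = 3109 + 1441 = 4550$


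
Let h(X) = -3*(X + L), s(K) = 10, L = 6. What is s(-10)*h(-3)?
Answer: -90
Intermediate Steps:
h(X) = -18 - 3*X (h(X) = -3*(X + 6) = -3*(6 + X) = -18 - 3*X)
s(-10)*h(-3) = 10*(-18 - 3*(-3)) = 10*(-18 + 9) = 10*(-9) = -90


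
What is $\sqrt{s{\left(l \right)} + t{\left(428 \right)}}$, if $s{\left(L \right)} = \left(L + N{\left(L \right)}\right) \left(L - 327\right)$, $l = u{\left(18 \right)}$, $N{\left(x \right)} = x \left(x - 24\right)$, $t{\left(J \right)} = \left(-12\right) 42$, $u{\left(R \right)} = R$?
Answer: $3 \sqrt{3034} \approx 165.25$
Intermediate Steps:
$t{\left(J \right)} = -504$
$N{\left(x \right)} = x \left(-24 + x\right)$
$l = 18$
$s{\left(L \right)} = \left(-327 + L\right) \left(L + L \left(-24 + L\right)\right)$ ($s{\left(L \right)} = \left(L + L \left(-24 + L\right)\right) \left(L - 327\right) = \left(L + L \left(-24 + L\right)\right) \left(-327 + L\right) = \left(-327 + L\right) \left(L + L \left(-24 + L\right)\right)$)
$\sqrt{s{\left(l \right)} + t{\left(428 \right)}} = \sqrt{18 \left(7521 + 18^{2} - 6300\right) - 504} = \sqrt{18 \left(7521 + 324 - 6300\right) - 504} = \sqrt{18 \cdot 1545 - 504} = \sqrt{27810 - 504} = \sqrt{27306} = 3 \sqrt{3034}$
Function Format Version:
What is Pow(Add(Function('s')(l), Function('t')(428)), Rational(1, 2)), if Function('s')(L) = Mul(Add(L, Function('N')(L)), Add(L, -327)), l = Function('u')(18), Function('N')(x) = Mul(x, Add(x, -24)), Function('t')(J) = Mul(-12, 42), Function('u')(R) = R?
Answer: Mul(3, Pow(3034, Rational(1, 2))) ≈ 165.25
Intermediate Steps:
Function('t')(J) = -504
Function('N')(x) = Mul(x, Add(-24, x))
l = 18
Function('s')(L) = Mul(Add(-327, L), Add(L, Mul(L, Add(-24, L)))) (Function('s')(L) = Mul(Add(L, Mul(L, Add(-24, L))), Add(L, -327)) = Mul(Add(L, Mul(L, Add(-24, L))), Add(-327, L)) = Mul(Add(-327, L), Add(L, Mul(L, Add(-24, L)))))
Pow(Add(Function('s')(l), Function('t')(428)), Rational(1, 2)) = Pow(Add(Mul(18, Add(7521, Pow(18, 2), Mul(-350, 18))), -504), Rational(1, 2)) = Pow(Add(Mul(18, Add(7521, 324, -6300)), -504), Rational(1, 2)) = Pow(Add(Mul(18, 1545), -504), Rational(1, 2)) = Pow(Add(27810, -504), Rational(1, 2)) = Pow(27306, Rational(1, 2)) = Mul(3, Pow(3034, Rational(1, 2)))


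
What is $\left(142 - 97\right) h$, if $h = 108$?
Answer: $4860$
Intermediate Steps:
$\left(142 - 97\right) h = \left(142 - 97\right) 108 = 45 \cdot 108 = 4860$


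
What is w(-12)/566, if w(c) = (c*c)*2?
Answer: 144/283 ≈ 0.50883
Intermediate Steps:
w(c) = 2*c² (w(c) = c²*2 = 2*c²)
w(-12)/566 = (2*(-12)²)/566 = (2*144)*(1/566) = 288*(1/566) = 144/283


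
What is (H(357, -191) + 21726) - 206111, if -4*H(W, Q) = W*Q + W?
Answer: -334855/2 ≈ -1.6743e+5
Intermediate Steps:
H(W, Q) = -W/4 - Q*W/4 (H(W, Q) = -(W*Q + W)/4 = -(Q*W + W)/4 = -(W + Q*W)/4 = -W/4 - Q*W/4)
(H(357, -191) + 21726) - 206111 = (-¼*357*(1 - 191) + 21726) - 206111 = (-¼*357*(-190) + 21726) - 206111 = (33915/2 + 21726) - 206111 = 77367/2 - 206111 = -334855/2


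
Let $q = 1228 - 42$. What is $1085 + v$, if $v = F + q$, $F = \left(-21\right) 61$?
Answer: $990$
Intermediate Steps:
$q = 1186$ ($q = 1228 - 42 = 1186$)
$F = -1281$
$v = -95$ ($v = -1281 + 1186 = -95$)
$1085 + v = 1085 - 95 = 990$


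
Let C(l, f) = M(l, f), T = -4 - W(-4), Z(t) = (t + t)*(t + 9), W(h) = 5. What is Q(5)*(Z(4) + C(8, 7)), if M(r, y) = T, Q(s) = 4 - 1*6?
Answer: -190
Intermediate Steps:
Q(s) = -2 (Q(s) = 4 - 6 = -2)
Z(t) = 2*t*(9 + t) (Z(t) = (2*t)*(9 + t) = 2*t*(9 + t))
T = -9 (T = -4 - 1*5 = -4 - 5 = -9)
M(r, y) = -9
C(l, f) = -9
Q(5)*(Z(4) + C(8, 7)) = -2*(2*4*(9 + 4) - 9) = -2*(2*4*13 - 9) = -2*(104 - 9) = -2*95 = -190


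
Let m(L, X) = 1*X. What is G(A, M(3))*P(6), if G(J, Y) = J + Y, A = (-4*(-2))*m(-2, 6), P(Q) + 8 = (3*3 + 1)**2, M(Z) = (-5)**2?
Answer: 6716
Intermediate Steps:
M(Z) = 25
m(L, X) = X
P(Q) = 92 (P(Q) = -8 + (3*3 + 1)**2 = -8 + (9 + 1)**2 = -8 + 10**2 = -8 + 100 = 92)
A = 48 (A = -4*(-2)*6 = 8*6 = 48)
G(A, M(3))*P(6) = (48 + 25)*92 = 73*92 = 6716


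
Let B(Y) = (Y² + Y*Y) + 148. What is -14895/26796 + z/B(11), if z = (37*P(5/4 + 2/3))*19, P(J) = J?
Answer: 30296327/10450440 ≈ 2.8990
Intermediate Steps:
B(Y) = 148 + 2*Y² (B(Y) = (Y² + Y²) + 148 = 2*Y² + 148 = 148 + 2*Y²)
z = 16169/12 (z = (37*(5/4 + 2/3))*19 = (37*(5*(¼) + 2*(⅓)))*19 = (37*(5/4 + ⅔))*19 = (37*(23/12))*19 = (851/12)*19 = 16169/12 ≈ 1347.4)
-14895/26796 + z/B(11) = -14895/26796 + 16169/(12*(148 + 2*11²)) = -14895*1/26796 + 16169/(12*(148 + 2*121)) = -4965/8932 + 16169/(12*(148 + 242)) = -4965/8932 + (16169/12)/390 = -4965/8932 + (16169/12)*(1/390) = -4965/8932 + 16169/4680 = 30296327/10450440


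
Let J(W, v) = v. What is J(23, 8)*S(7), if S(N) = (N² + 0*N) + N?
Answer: 448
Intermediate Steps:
S(N) = N + N² (S(N) = (N² + 0) + N = N² + N = N + N²)
J(23, 8)*S(7) = 8*(7*(1 + 7)) = 8*(7*8) = 8*56 = 448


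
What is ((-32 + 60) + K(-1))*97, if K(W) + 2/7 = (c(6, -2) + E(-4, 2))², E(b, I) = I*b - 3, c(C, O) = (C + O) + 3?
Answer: 29682/7 ≈ 4240.3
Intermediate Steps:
c(C, O) = 3 + C + O
E(b, I) = -3 + I*b
K(W) = 110/7 (K(W) = -2/7 + ((3 + 6 - 2) + (-3 + 2*(-4)))² = -2/7 + (7 + (-3 - 8))² = -2/7 + (7 - 11)² = -2/7 + (-4)² = -2/7 + 16 = 110/7)
((-32 + 60) + K(-1))*97 = ((-32 + 60) + 110/7)*97 = (28 + 110/7)*97 = (306/7)*97 = 29682/7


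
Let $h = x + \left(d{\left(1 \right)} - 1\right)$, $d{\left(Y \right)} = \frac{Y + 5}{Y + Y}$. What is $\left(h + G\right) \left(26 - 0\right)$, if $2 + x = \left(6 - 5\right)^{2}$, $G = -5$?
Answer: $-104$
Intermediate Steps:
$d{\left(Y \right)} = \frac{5 + Y}{2 Y}$
$x = -1$ ($x = -2 + \left(6 - 5\right)^{2} = -2 + 1^{2} = -2 + 1 = -1$)
$h = 1$ ($h = -1 - \left(1 - \frac{5 + 1}{2 \cdot 1}\right) = -1 - \left(1 - 3\right) = -1 + \left(3 - 1\right) = -1 + 2 = 1$)
$\left(h + G\right) \left(26 - 0\right) = \left(1 - 5\right) \left(26 - 0\right) = - 4 \left(26 + 0\right) = \left(-4\right) 26 = -104$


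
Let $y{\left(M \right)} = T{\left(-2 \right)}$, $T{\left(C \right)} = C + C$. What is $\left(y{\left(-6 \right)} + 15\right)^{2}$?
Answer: $121$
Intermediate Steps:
$T{\left(C \right)} = 2 C$
$y{\left(M \right)} = -4$ ($y{\left(M \right)} = 2 \left(-2\right) = -4$)
$\left(y{\left(-6 \right)} + 15\right)^{2} = \left(-4 + 15\right)^{2} = 11^{2} = 121$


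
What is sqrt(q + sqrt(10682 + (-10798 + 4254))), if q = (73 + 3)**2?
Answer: sqrt(5776 + sqrt(4138)) ≈ 76.422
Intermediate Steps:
q = 5776 (q = 76**2 = 5776)
sqrt(q + sqrt(10682 + (-10798 + 4254))) = sqrt(5776 + sqrt(10682 + (-10798 + 4254))) = sqrt(5776 + sqrt(10682 - 6544)) = sqrt(5776 + sqrt(4138))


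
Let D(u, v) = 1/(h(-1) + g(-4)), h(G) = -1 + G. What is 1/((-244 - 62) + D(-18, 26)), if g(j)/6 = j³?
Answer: -386/118117 ≈ -0.0032679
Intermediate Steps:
g(j) = 6*j³
D(u, v) = -1/386 (D(u, v) = 1/((-1 - 1) + 6*(-4)³) = 1/(-2 + 6*(-64)) = 1/(-2 - 384) = 1/(-386) = -1/386)
1/((-244 - 62) + D(-18, 26)) = 1/((-244 - 62) - 1/386) = 1/(-306 - 1/386) = 1/(-118117/386) = -386/118117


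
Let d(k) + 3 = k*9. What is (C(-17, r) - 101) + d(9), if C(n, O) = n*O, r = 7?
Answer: -142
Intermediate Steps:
C(n, O) = O*n
d(k) = -3 + 9*k (d(k) = -3 + k*9 = -3 + 9*k)
(C(-17, r) - 101) + d(9) = (7*(-17) - 101) + (-3 + 9*9) = (-119 - 101) + (-3 + 81) = -220 + 78 = -142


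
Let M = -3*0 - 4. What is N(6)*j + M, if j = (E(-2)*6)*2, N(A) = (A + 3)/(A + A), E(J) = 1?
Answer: 5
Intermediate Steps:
N(A) = (3 + A)/(2*A) (N(A) = (3 + A)/((2*A)) = (3 + A)*(1/(2*A)) = (3 + A)/(2*A))
j = 12 (j = (1*6)*2 = 6*2 = 12)
M = -4 (M = 0 - 4 = -4)
N(6)*j + M = ((1/2)*(3 + 6)/6)*12 - 4 = ((1/2)*(1/6)*9)*12 - 4 = (3/4)*12 - 4 = 9 - 4 = 5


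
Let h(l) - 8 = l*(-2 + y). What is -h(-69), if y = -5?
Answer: -491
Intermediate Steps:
h(l) = 8 - 7*l (h(l) = 8 + l*(-2 - 5) = 8 + l*(-7) = 8 - 7*l)
-h(-69) = -(8 - 7*(-69)) = -(8 + 483) = -1*491 = -491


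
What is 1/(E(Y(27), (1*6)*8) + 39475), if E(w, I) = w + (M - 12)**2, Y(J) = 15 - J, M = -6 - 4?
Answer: 1/39947 ≈ 2.5033e-5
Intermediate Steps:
M = -10
E(w, I) = 484 + w (E(w, I) = w + (-10 - 12)**2 = w + (-22)**2 = w + 484 = 484 + w)
1/(E(Y(27), (1*6)*8) + 39475) = 1/((484 + (15 - 1*27)) + 39475) = 1/((484 + (15 - 27)) + 39475) = 1/((484 - 12) + 39475) = 1/(472 + 39475) = 1/39947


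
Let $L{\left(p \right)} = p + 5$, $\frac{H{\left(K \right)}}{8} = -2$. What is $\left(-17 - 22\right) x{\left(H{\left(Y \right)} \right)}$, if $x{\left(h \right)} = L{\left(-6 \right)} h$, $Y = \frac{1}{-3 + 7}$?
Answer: $-624$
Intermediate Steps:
$Y = \frac{1}{4} \approx 0.25$
$H{\left(K \right)} = -16$ ($H{\left(K \right)} = 8 \left(-2\right) = -16$)
$L{\left(p \right)} = 5 + p$
$x{\left(h \right)} = - h$ ($x{\left(h \right)} = \left(5 - 6\right) h = - h$)
$\left(-17 - 22\right) x{\left(H{\left(Y \right)} \right)} = \left(-17 - 22\right) \left(\left(-1\right) \left(-16\right)\right) = \left(-17 - 22\right) 16 = \left(-39\right) 16 = -624$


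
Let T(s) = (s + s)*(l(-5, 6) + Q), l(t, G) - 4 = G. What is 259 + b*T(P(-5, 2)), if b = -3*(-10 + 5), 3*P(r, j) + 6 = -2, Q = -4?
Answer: -221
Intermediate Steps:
l(t, G) = 4 + G
P(r, j) = -8/3 (P(r, j) = -2 + (⅓)*(-2) = -2 - ⅔ = -8/3)
b = 15 (b = -3*(-5) = 15)
T(s) = 12*s (T(s) = (s + s)*((4 + 6) - 4) = (2*s)*(10 - 4) = (2*s)*6 = 12*s)
259 + b*T(P(-5, 2)) = 259 + 15*(12*(-8/3)) = 259 + 15*(-32) = 259 - 480 = -221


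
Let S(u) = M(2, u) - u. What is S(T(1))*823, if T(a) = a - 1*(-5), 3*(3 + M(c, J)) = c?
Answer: -20575/3 ≈ -6858.3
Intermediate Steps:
M(c, J) = -3 + c/3
T(a) = 5 + a (T(a) = a + 5 = 5 + a)
S(u) = -7/3 - u (S(u) = (-3 + (⅓)*2) - u = (-3 + ⅔) - u = -7/3 - u)
S(T(1))*823 = (-7/3 - (5 + 1))*823 = (-7/3 - 1*6)*823 = (-7/3 - 6)*823 = -25/3*823 = -20575/3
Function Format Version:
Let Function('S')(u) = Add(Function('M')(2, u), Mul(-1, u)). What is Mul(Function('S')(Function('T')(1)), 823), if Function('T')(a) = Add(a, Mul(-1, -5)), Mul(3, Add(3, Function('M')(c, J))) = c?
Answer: Rational(-20575, 3) ≈ -6858.3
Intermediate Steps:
Function('M')(c, J) = Add(-3, Mul(Rational(1, 3), c))
Function('T')(a) = Add(5, a) (Function('T')(a) = Add(a, 5) = Add(5, a))
Function('S')(u) = Add(Rational(-7, 3), Mul(-1, u)) (Function('S')(u) = Add(Add(-3, Mul(Rational(1, 3), 2)), Mul(-1, u)) = Add(Add(-3, Rational(2, 3)), Mul(-1, u)) = Add(Rational(-7, 3), Mul(-1, u)))
Mul(Function('S')(Function('T')(1)), 823) = Mul(Add(Rational(-7, 3), Mul(-1, Add(5, 1))), 823) = Mul(Add(Rational(-7, 3), Mul(-1, 6)), 823) = Mul(Add(Rational(-7, 3), -6), 823) = Mul(Rational(-25, 3), 823) = Rational(-20575, 3)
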